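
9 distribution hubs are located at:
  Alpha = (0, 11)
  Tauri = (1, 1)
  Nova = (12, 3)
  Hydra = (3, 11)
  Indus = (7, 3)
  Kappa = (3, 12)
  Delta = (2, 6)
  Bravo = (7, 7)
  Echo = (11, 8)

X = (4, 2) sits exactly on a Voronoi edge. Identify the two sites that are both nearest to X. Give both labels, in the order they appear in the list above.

Tauri and Indus

Squared distances from X to each site:
d²(X, Alpha) = 16 + 81 = 97
d²(X, Tauri) = 9 + 1 = 10
d²(X, Nova) = 64 + 1 = 65
d²(X, Hydra) = 1 + 81 = 82
d²(X, Indus) = 9 + 1 = 10
d²(X, Kappa) = 1 + 100 = 101
d²(X, Delta) = 4 + 16 = 20
d²(X, Bravo) = 9 + 25 = 34
d²(X, Echo) = 49 + 36 = 85
X is equidistant from Tauri and Indus (both at squared distance 10), and every other site is strictly farther — so X lies on the Tauri–Indus Voronoi edge.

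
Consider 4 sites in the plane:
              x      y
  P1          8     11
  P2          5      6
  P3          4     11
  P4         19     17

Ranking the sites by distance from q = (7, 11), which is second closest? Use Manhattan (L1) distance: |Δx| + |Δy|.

P3

d(q,P1) = |7−8| + |11−11| = 1 + 0 = 1
d(q,P2) = |7−5| + |11−6| = 2 + 5 = 7
d(q,P3) = |7−4| + |11−11| = 3 + 0 = 3
d(q,P4) = |7−19| + |11−17| = 12 + 6 = 18
Sorted ascending: P1, P3, P2, … — the second-nearest is P3.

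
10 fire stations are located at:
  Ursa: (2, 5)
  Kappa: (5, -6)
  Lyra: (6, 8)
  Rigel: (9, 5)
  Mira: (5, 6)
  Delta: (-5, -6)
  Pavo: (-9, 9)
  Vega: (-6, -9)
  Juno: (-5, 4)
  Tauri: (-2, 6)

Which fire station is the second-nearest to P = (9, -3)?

Rigel

Compare squared distances (the ordering matches that of the actual distances):
d²(P, Ursa) = (9−2)² + (-3−5)² = 49 + 64 = 113
d²(P, Kappa) = (9−5)² + (-3−(-6))² = 16 + 9 = 25
d²(P, Lyra) = (9−6)² + (-3−8)² = 9 + 121 = 130
d²(P, Rigel) = (9−9)² + (-3−5)² = 0 + 64 = 64
d²(P, Mira) = (9−5)² + (-3−6)² = 16 + 81 = 97
d²(P, Delta) = (9−(-5))² + (-3−(-6))² = 196 + 9 = 205
d²(P, Pavo) = (9−(-9))² + (-3−9)² = 324 + 144 = 468
d²(P, Vega) = (9−(-6))² + (-3−(-9))² = 225 + 36 = 261
d²(P, Juno) = (9−(-5))² + (-3−4)² = 196 + 49 = 245
d²(P, Tauri) = (9−(-2))² + (-3−6)² = 121 + 81 = 202
Sorted ascending: Kappa, Rigel, Mira, … — the second-nearest is Rigel.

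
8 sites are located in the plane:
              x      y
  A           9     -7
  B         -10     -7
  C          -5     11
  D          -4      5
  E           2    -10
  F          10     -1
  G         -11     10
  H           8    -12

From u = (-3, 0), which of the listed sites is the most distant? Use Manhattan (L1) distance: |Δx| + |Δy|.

H

d(u,A) = |-3−9| + |0−(-7)| = 12 + 7 = 19
d(u,B) = |-3−(-10)| + |0−(-7)| = 7 + 7 = 14
d(u,C) = |-3−(-5)| + |0−11| = 2 + 11 = 13
d(u,D) = |-3−(-4)| + |0−5| = 1 + 5 = 6
d(u,E) = |-3−2| + |0−(-10)| = 5 + 10 = 15
d(u,F) = |-3−10| + |0−(-1)| = 13 + 1 = 14
d(u,G) = |-3−(-11)| + |0−10| = 8 + 10 = 18
d(u,H) = |-3−8| + |0−(-12)| = 11 + 12 = 23
The largest is to H.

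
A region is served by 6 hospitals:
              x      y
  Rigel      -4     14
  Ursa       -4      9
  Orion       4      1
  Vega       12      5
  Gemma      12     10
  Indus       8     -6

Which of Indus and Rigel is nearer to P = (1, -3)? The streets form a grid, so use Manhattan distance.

d(P, Indus) = |1−8| + |-3−(-6)| = 7 + 3 = 10
d(P, Rigel) = |1−(-4)| + |-3−14| = 5 + 17 = 22
10 < 22, so Indus is closer.

Indus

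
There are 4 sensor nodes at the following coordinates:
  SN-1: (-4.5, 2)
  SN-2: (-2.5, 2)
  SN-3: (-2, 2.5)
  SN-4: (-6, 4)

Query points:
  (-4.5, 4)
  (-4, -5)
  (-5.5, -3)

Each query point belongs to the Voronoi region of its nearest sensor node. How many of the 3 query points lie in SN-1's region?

2

(-4.5, 4) — d² to each: SN-1:4, SN-2:8, SN-3:8.5, SN-4:2.25 → nearest is SN-4
(-4, -5) — d² to each: SN-1:49.25, SN-2:51.25, SN-3:60.25, SN-4:85 → nearest is SN-1
(-5.5, -3) — d² to each: SN-1:26, SN-2:34, SN-3:42.5, SN-4:49.25 → nearest is SN-1
2 of the 3 points have SN-1 as nearest.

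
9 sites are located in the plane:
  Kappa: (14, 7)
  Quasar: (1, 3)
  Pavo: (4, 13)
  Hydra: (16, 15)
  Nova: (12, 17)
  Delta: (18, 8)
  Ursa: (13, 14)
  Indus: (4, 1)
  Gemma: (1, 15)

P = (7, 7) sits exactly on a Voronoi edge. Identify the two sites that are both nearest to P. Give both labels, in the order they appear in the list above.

Squared distances from P to each site:
d²(P, Kappa) = 49 + 0 = 49
d²(P, Quasar) = 36 + 16 = 52
d²(P, Pavo) = 9 + 36 = 45
d²(P, Hydra) = 81 + 64 = 145
d²(P, Nova) = 25 + 100 = 125
d²(P, Delta) = 121 + 1 = 122
d²(P, Ursa) = 36 + 49 = 85
d²(P, Indus) = 9 + 36 = 45
d²(P, Gemma) = 36 + 64 = 100
P is equidistant from Pavo and Indus (both at squared distance 45), and every other site is strictly farther — so P lies on the Pavo–Indus Voronoi edge.

Pavo and Indus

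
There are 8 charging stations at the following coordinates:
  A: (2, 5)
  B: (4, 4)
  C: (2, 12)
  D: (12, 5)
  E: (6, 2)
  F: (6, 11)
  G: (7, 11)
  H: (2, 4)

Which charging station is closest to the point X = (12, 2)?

Squared Euclidean distances:
|XA|² = 100 + 9 = 109
|XB|² = 64 + 4 = 68
|XC|² = 100 + 100 = 200
|XD|² = 0 + 9 = 9
|XE|² = 36 + 0 = 36
|XF|² = 36 + 81 = 117
|XG|² = 25 + 81 = 106
|XH|² = 100 + 4 = 104
The smallest is to D, so X lies in the Voronoi region of D.

D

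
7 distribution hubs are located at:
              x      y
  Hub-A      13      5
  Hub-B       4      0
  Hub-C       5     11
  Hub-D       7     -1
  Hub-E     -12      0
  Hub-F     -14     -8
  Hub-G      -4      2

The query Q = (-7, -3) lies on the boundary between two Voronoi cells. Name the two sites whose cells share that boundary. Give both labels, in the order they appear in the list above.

Squared distances from Q to each site:
d²(Q, Hub-A) = (-7−13)² + (-3−5)² = 400 + 64 = 464
d²(Q, Hub-B) = (-7−4)² + (-3−0)² = 121 + 9 = 130
d²(Q, Hub-C) = (-7−5)² + (-3−11)² = 144 + 196 = 340
d²(Q, Hub-D) = (-7−7)² + (-3−(-1))² = 196 + 4 = 200
d²(Q, Hub-E) = (-7−(-12))² + (-3−0)² = 25 + 9 = 34
d²(Q, Hub-F) = (-7−(-14))² + (-3−(-8))² = 49 + 25 = 74
d²(Q, Hub-G) = (-7−(-4))² + (-3−2)² = 9 + 25 = 34
Q is equidistant from Hub-E and Hub-G (both at squared distance 34), and every other site is strictly farther — so Q lies on the Hub-E–Hub-G Voronoi edge.

Hub-E and Hub-G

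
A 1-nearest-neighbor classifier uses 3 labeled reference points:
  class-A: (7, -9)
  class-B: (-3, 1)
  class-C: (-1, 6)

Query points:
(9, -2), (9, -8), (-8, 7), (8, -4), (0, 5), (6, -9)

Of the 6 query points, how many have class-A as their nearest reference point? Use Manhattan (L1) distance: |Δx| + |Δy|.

(9, -2) — d to each: class-A:9, class-B:15, class-C:18 → nearest is class-A
(9, -8) — d to each: class-A:3, class-B:21, class-C:24 → nearest is class-A
(-8, 7) — d to each: class-A:31, class-B:11, class-C:8 → nearest is class-C
(8, -4) — d to each: class-A:6, class-B:16, class-C:19 → nearest is class-A
(0, 5) — d to each: class-A:21, class-B:7, class-C:2 → nearest is class-C
(6, -9) — d to each: class-A:1, class-B:19, class-C:22 → nearest is class-A
4 of the 6 points have class-A as nearest.

4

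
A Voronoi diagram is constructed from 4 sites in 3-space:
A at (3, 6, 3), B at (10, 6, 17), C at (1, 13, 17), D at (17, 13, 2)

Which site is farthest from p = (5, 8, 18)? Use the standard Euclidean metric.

D

Since √ is increasing, it suffices to compare squared distances:
|pA|² = (5−3)² + (8−6)² + (18−3)² = 4 + 4 + 225 = 233
|pB|² = (5−10)² + (8−6)² + (18−17)² = 25 + 4 + 1 = 30
|pC|² = (5−1)² + (8−13)² + (18−17)² = 16 + 25 + 1 = 42
|pD|² = (5−17)² + (8−13)² + (18−2)² = 144 + 25 + 256 = 425
The largest is to D.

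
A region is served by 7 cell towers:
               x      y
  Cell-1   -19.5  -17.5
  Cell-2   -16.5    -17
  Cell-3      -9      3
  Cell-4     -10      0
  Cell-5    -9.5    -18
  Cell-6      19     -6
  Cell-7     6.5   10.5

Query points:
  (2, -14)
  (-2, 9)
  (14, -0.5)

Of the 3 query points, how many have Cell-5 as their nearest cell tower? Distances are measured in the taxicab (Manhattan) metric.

1

(2, -14) — d to each: Cell-1:25, Cell-2:21.5, Cell-3:28, Cell-4:26, Cell-5:15.5, Cell-6:25, Cell-7:29 → nearest is Cell-5
(-2, 9) — d to each: Cell-1:44, Cell-2:40.5, Cell-3:13, Cell-4:17, Cell-5:34.5, Cell-6:36, Cell-7:10 → nearest is Cell-7
(14, -0.5) — d to each: Cell-1:50.5, Cell-2:47, Cell-3:26.5, Cell-4:24.5, Cell-5:41, Cell-6:10.5, Cell-7:18.5 → nearest is Cell-6
1 of the 3 points has Cell-5 as nearest.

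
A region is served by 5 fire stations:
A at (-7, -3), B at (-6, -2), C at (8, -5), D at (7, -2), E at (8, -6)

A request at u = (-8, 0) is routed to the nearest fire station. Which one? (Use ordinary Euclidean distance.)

B

Since √ is increasing, it suffices to compare squared distances:
|uA|² = (-8−(-7))² + (0−(-3))² = 1 + 9 = 10
|uB|² = (-8−(-6))² + (0−(-2))² = 4 + 4 = 8
|uC|² = (-8−8)² + (0−(-5))² = 256 + 25 = 281
|uD|² = (-8−7)² + (0−(-2))² = 225 + 4 = 229
|uE|² = (-8−8)² + (0−(-6))² = 256 + 36 = 292
Minimum is at B.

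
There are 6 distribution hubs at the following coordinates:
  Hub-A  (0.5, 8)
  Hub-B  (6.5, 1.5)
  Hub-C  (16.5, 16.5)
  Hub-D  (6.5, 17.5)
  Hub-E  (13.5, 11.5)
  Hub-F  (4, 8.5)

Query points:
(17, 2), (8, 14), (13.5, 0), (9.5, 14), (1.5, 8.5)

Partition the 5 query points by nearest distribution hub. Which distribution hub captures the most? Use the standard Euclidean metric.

Hub-D

(17, 2) — d² to each: Hub-A:308.25, Hub-B:110.5, Hub-C:210.5, Hub-D:350.5, Hub-E:102.5, Hub-F:211.25 → nearest is Hub-E
(8, 14) — d² to each: Hub-A:92.25, Hub-B:158.5, Hub-C:78.5, Hub-D:14.5, Hub-E:36.5, Hub-F:46.25 → nearest is Hub-D
(13.5, 0) — d² to each: Hub-A:233, Hub-B:51.25, Hub-C:281.25, Hub-D:355.25, Hub-E:132.25, Hub-F:162.5 → nearest is Hub-B
(9.5, 14) — d² to each: Hub-A:117, Hub-B:165.25, Hub-C:55.25, Hub-D:21.25, Hub-E:22.25, Hub-F:60.5 → nearest is Hub-D
(1.5, 8.5) — d² to each: Hub-A:1.25, Hub-B:74, Hub-C:289, Hub-D:106, Hub-E:153, Hub-F:6.25 → nearest is Hub-A
Tally — Hub-A:1, Hub-B:1, Hub-D:2, Hub-E:1. Hub-D captures the most (2).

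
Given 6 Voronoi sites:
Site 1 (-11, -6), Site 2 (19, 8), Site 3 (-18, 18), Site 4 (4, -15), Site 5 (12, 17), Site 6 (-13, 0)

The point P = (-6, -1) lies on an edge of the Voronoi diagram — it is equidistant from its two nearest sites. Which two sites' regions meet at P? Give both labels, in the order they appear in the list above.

Squared distances from P to each site:
d²(P, Site 1) = (-6−(-11))² + (-1−(-6))² = 25 + 25 = 50
d²(P, Site 2) = (-6−19)² + (-1−8)² = 625 + 81 = 706
d²(P, Site 3) = (-6−(-18))² + (-1−18)² = 144 + 361 = 505
d²(P, Site 4) = (-6−4)² + (-1−(-15))² = 100 + 196 = 296
d²(P, Site 5) = (-6−12)² + (-1−17)² = 324 + 324 = 648
d²(P, Site 6) = (-6−(-13))² + (-1−0)² = 49 + 1 = 50
P is equidistant from Site 1 and Site 6 (both at squared distance 50), and every other site is strictly farther — so P lies on the Site 1–Site 6 Voronoi edge.

Site 1 and Site 6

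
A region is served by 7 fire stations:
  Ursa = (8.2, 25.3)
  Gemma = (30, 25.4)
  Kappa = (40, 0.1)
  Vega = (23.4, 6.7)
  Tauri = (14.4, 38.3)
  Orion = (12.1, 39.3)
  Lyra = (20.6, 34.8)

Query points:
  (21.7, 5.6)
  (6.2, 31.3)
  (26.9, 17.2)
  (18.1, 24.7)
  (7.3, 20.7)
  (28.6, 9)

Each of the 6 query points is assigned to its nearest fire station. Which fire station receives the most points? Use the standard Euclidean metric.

(21.7, 5.6) — d² to each: Ursa:570.34, Gemma:460.93, Kappa:365.14, Vega:4.1, Tauri:1122.58, Orion:1227.85, Lyra:853.85 → nearest is Vega
(6.2, 31.3) — d² to each: Ursa:40, Gemma:601.25, Kappa:2115.88, Vega:901, Tauri:116.24, Orion:98.81, Lyra:219.61 → nearest is Ursa
(26.9, 17.2) — d² to each: Ursa:415.3, Gemma:76.85, Kappa:464.02, Vega:122.5, Tauri:601.46, Orion:707.45, Lyra:349.45 → nearest is Gemma
(18.1, 24.7) — d² to each: Ursa:98.37, Gemma:142.1, Kappa:1084.77, Vega:352.09, Tauri:198.65, Orion:249.16, Lyra:108.26 → nearest is Ursa
(7.3, 20.7) — d² to each: Ursa:21.97, Gemma:537.38, Kappa:1493.65, Vega:455.21, Tauri:360.17, Orion:369, Lyra:375.7 → nearest is Ursa
(28.6, 9) — d² to each: Ursa:681.85, Gemma:270.92, Kappa:209.17, Vega:32.33, Tauri:1060.13, Orion:1190.34, Lyra:729.64 → nearest is Vega
Tally — Ursa:3, Gemma:1, Vega:2. Ursa captures the most (3).

Ursa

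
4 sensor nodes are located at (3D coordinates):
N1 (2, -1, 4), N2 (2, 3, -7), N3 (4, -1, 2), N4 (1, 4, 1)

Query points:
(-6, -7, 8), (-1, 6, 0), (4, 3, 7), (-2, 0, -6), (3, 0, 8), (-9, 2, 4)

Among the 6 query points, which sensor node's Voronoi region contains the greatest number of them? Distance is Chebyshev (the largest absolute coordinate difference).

(-6, -7, 8) — d to each: N1:8, N2:15, N3:10, N4:11 → nearest is N1
(-1, 6, 0) — d to each: N1:7, N2:7, N3:7, N4:2 → nearest is N4
(4, 3, 7) — d to each: N1:4, N2:14, N3:5, N4:6 → nearest is N1
(-2, 0, -6) — d to each: N1:10, N2:4, N3:8, N4:7 → nearest is N2
(3, 0, 8) — d to each: N1:4, N2:15, N3:6, N4:7 → nearest is N1
(-9, 2, 4) — d to each: N1:11, N2:11, N3:13, N4:10 → nearest is N4
Tally — N1:3, N2:1, N4:2. N1 captures the most (3).

N1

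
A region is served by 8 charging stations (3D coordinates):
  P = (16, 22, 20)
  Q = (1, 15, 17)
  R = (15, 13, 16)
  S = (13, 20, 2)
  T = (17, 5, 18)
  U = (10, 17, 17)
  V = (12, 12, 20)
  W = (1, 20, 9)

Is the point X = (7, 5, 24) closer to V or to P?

V

Compare squared distances:
|XV|² = (7−12)² + (5−12)² + (24−20)² = 25 + 49 + 16 = 90
|XP|² = (7−16)² + (5−22)² + (24−20)² = 81 + 289 + 16 = 386
90 < 386, so V is closer.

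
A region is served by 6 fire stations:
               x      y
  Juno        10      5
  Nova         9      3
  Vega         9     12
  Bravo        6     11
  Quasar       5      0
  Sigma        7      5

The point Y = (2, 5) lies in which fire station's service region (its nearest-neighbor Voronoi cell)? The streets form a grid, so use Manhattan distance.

d(Y, Juno) = 8 + 0 = 8
d(Y, Nova) = 7 + 2 = 9
d(Y, Vega) = 7 + 7 = 14
d(Y, Bravo) = 4 + 6 = 10
d(Y, Quasar) = 3 + 5 = 8
d(Y, Sigma) = 5 + 0 = 5
Minimum is at Sigma.

Sigma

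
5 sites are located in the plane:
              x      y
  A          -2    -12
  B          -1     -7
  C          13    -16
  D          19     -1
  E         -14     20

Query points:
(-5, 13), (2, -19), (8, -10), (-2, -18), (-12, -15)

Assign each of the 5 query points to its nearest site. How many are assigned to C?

1

(-5, 13) — d² to each: A:634, B:416, C:1165, D:772, E:130 → nearest is E
(2, -19) — d² to each: A:65, B:153, C:130, D:613, E:1777 → nearest is A
(8, -10) — d² to each: A:104, B:90, C:61, D:202, E:1384 → nearest is C
(-2, -18) — d² to each: A:36, B:122, C:229, D:730, E:1588 → nearest is A
(-12, -15) — d² to each: A:109, B:185, C:626, D:1157, E:1229 → nearest is A
1 of the 5 points has C as nearest.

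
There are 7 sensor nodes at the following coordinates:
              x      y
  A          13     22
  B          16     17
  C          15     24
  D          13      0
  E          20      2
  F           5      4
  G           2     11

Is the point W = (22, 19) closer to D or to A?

Compare squared distances:
|WD|² = (22−13)² + (19−0)² = 81 + 361 = 442
|WA|² = (22−13)² + (19−22)² = 81 + 9 = 90
442 > 90, so A is closer.

A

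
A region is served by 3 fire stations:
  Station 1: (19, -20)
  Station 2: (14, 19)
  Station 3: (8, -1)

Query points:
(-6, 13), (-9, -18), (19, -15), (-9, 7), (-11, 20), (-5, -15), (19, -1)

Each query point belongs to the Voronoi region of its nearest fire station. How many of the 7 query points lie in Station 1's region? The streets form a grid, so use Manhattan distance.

(-6, 13) — d to each: Station 1:58, Station 2:26, Station 3:28 → nearest is Station 2
(-9, -18) — d to each: Station 1:30, Station 2:60, Station 3:34 → nearest is Station 1
(19, -15) — d to each: Station 1:5, Station 2:39, Station 3:25 → nearest is Station 1
(-9, 7) — d to each: Station 1:55, Station 2:35, Station 3:25 → nearest is Station 3
(-11, 20) — d to each: Station 1:70, Station 2:26, Station 3:40 → nearest is Station 2
(-5, -15) — d to each: Station 1:29, Station 2:53, Station 3:27 → nearest is Station 3
(19, -1) — d to each: Station 1:19, Station 2:25, Station 3:11 → nearest is Station 3
2 of the 7 points have Station 1 as nearest.

2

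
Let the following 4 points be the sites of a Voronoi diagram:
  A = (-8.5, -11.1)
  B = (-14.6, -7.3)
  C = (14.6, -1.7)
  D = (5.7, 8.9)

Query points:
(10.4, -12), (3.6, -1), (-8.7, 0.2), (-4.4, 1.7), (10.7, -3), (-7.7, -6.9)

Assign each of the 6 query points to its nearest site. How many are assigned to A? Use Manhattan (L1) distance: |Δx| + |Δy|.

3

(10.4, -12) — d to each: A:19.8, B:29.7, C:14.5, D:25.6 → nearest is C
(3.6, -1) — d to each: A:22.2, B:24.5, C:11.7, D:12 → nearest is C
(-8.7, 0.2) — d to each: A:11.5, B:13.4, C:25.2, D:23.1 → nearest is A
(-4.4, 1.7) — d to each: A:16.9, B:19.2, C:22.4, D:17.3 → nearest is A
(10.7, -3) — d to each: A:27.3, B:29.6, C:5.2, D:16.9 → nearest is C
(-7.7, -6.9) — d to each: A:5, B:7.3, C:27.5, D:29.2 → nearest is A
3 of the 6 points have A as nearest.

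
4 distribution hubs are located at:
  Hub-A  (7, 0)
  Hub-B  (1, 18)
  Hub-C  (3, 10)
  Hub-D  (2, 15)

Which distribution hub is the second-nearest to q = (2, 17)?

Hub-D

Compare squared distances (the ordering matches that of the actual distances):
d²(q, Hub-A) = 25 + 289 = 314
d²(q, Hub-B) = 1 + 1 = 2
d²(q, Hub-C) = 1 + 49 = 50
d²(q, Hub-D) = 0 + 4 = 4
Sorted ascending: Hub-B, Hub-D, Hub-C, … — the second-nearest is Hub-D.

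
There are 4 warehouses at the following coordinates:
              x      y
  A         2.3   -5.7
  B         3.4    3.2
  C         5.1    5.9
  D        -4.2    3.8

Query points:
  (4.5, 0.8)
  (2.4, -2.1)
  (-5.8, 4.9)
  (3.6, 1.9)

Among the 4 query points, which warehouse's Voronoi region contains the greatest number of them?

(4.5, 0.8) — d² to each: A:47.09, B:6.97, C:26.37, D:84.69 → nearest is B
(2.4, -2.1) — d² to each: A:12.97, B:29.09, C:71.29, D:78.37 → nearest is A
(-5.8, 4.9) — d² to each: A:177.97, B:87.53, C:119.81, D:3.77 → nearest is D
(3.6, 1.9) — d² to each: A:59.45, B:1.73, C:18.25, D:64.45 → nearest is B
Tally — A:1, B:2, D:1. B captures the most (2).

B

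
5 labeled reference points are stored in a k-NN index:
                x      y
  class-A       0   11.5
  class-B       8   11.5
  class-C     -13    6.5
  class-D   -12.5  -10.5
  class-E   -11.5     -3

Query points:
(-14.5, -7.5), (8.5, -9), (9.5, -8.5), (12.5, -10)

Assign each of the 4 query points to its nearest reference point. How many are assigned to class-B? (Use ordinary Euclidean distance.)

(-14.5, -7.5) — d² to each: class-A:571.25, class-B:867.25, class-C:198.25, class-D:13, class-E:29.25 → nearest is class-D
(8.5, -9) — d² to each: class-A:492.5, class-B:420.5, class-C:702.5, class-D:443.25, class-E:436 → nearest is class-B
(9.5, -8.5) — d² to each: class-A:490.25, class-B:402.25, class-C:731.25, class-D:488, class-E:471.25 → nearest is class-B
(12.5, -10) — d² to each: class-A:618.5, class-B:482.5, class-C:922.5, class-D:625.25, class-E:625 → nearest is class-B
3 of the 4 points have class-B as nearest.

3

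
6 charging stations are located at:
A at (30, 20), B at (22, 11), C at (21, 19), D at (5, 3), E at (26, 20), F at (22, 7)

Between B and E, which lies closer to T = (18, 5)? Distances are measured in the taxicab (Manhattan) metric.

d(T,B) = |18−22| + |5−11| = 4 + 6 = 10
d(T,E) = |18−26| + |5−20| = 8 + 15 = 23
10 < 23, so B is closer.

B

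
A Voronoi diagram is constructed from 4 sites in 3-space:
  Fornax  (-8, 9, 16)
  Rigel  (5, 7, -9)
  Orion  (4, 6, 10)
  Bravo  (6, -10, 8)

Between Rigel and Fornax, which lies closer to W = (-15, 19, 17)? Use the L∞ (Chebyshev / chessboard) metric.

d(W, Rigel) = max(20, 12, 26) = 26
d(W, Fornax) = max(7, 10, 1) = 10
26 > 10, so Fornax is closer.

Fornax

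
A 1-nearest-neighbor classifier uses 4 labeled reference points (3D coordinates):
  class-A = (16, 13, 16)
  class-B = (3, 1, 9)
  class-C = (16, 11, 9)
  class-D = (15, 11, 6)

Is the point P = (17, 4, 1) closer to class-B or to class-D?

Compare squared distances:
d²(P, class-B) = (17−3)² + (4−1)² + (1−9)² = 196 + 9 + 64 = 269
d²(P, class-D) = (17−15)² + (4−11)² + (1−6)² = 4 + 49 + 25 = 78
269 > 78, so class-D is closer.

class-D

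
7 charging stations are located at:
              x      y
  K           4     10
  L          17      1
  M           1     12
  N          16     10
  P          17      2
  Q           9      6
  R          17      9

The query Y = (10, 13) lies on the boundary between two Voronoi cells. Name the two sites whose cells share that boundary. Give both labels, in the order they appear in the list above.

Squared distances from Y to each site:
|YK|² = 36 + 9 = 45
|YL|² = 49 + 144 = 193
|YM|² = 81 + 1 = 82
|YN|² = 36 + 9 = 45
|YP|² = 49 + 121 = 170
|YQ|² = 1 + 49 = 50
|YR|² = 49 + 16 = 65
Y is equidistant from K and N (both at squared distance 45), and every other site is strictly farther — so Y lies on the K–N Voronoi edge.

K and N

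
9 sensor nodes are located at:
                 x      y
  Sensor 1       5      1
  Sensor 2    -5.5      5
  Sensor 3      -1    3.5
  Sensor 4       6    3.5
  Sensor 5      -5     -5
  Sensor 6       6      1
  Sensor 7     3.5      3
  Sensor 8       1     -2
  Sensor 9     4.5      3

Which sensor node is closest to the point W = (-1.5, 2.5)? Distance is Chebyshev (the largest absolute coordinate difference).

d(W, Sensor 1) = max(6.5, 1.5) = 6.5
d(W, Sensor 2) = max(4, 2.5) = 4
d(W, Sensor 3) = max(0.5, 1) = 1
d(W, Sensor 4) = max(7.5, 1) = 7.5
d(W, Sensor 5) = max(3.5, 7.5) = 7.5
d(W, Sensor 6) = max(7.5, 1.5) = 7.5
d(W, Sensor 7) = max(5, 0.5) = 5
d(W, Sensor 8) = max(2.5, 4.5) = 4.5
d(W, Sensor 9) = max(6, 0.5) = 6
The smallest is to Sensor 3, so W lies in the Voronoi region of Sensor 3.

Sensor 3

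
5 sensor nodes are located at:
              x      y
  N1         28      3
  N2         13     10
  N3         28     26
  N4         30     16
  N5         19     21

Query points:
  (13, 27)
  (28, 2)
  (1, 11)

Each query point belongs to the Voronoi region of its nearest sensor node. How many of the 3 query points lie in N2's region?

1

(13, 27) — d² to each: N1:801, N2:289, N3:226, N4:410, N5:72 → nearest is N5
(28, 2) — d² to each: N1:1, N2:289, N3:576, N4:200, N5:442 → nearest is N1
(1, 11) — d² to each: N1:793, N2:145, N3:954, N4:866, N5:424 → nearest is N2
1 of the 3 points has N2 as nearest.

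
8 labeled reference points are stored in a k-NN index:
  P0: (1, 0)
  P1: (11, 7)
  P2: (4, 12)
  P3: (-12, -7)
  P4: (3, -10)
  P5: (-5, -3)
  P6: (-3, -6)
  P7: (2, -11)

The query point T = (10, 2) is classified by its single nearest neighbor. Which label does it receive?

Since √ is increasing, it suffices to compare squared distances:
|TP0|² = (10−1)² + (2−0)² = 81 + 4 = 85
|TP1|² = (10−11)² + (2−7)² = 1 + 25 = 26
|TP2|² = (10−4)² + (2−12)² = 36 + 100 = 136
|TP3|² = (10−(-12))² + (2−(-7))² = 484 + 81 = 565
|TP4|² = (10−3)² + (2−(-10))² = 49 + 144 = 193
|TP5|² = (10−(-5))² + (2−(-3))² = 225 + 25 = 250
|TP6|² = (10−(-3))² + (2−(-6))² = 169 + 64 = 233
|TP7|² = (10−2)² + (2−(-11))² = 64 + 169 = 233
The smallest is to P1, so T lies in the Voronoi region of P1.

P1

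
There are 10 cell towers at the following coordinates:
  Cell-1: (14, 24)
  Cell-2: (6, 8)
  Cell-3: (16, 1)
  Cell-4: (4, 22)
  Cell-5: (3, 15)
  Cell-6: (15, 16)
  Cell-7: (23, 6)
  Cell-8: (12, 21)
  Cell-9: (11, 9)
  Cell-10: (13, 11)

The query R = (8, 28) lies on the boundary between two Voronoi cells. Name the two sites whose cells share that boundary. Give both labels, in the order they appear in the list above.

Squared distances from R to each site:
d²(R, Cell-1) = (8−14)² + (28−24)² = 36 + 16 = 52
d²(R, Cell-2) = (8−6)² + (28−8)² = 4 + 400 = 404
d²(R, Cell-3) = (8−16)² + (28−1)² = 64 + 729 = 793
d²(R, Cell-4) = (8−4)² + (28−22)² = 16 + 36 = 52
d²(R, Cell-5) = (8−3)² + (28−15)² = 25 + 169 = 194
d²(R, Cell-6) = (8−15)² + (28−16)² = 49 + 144 = 193
d²(R, Cell-7) = (8−23)² + (28−6)² = 225 + 484 = 709
d²(R, Cell-8) = (8−12)² + (28−21)² = 16 + 49 = 65
d²(R, Cell-9) = (8−11)² + (28−9)² = 9 + 361 = 370
d²(R, Cell-10) = (8−13)² + (28−11)² = 25 + 289 = 314
R is equidistant from Cell-1 and Cell-4 (both at squared distance 52), and every other site is strictly farther — so R lies on the Cell-1–Cell-4 Voronoi edge.

Cell-1 and Cell-4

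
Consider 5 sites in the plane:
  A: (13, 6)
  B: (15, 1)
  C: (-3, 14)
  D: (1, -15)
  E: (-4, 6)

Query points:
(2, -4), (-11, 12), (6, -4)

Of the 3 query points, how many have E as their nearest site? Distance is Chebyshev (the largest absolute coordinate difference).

2

(2, -4) — d to each: A:11, B:13, C:18, D:11, E:10 → nearest is E
(-11, 12) — d to each: A:24, B:26, C:8, D:27, E:7 → nearest is E
(6, -4) — d to each: A:10, B:9, C:18, D:11, E:10 → nearest is B
2 of the 3 points have E as nearest.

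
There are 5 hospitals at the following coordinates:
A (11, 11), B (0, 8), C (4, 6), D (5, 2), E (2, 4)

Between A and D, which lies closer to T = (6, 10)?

Compare squared distances:
|TA|² = (6−11)² + (10−11)² = 25 + 1 = 26
|TD|² = (6−5)² + (10−2)² = 1 + 64 = 65
26 < 65, so A is closer.

A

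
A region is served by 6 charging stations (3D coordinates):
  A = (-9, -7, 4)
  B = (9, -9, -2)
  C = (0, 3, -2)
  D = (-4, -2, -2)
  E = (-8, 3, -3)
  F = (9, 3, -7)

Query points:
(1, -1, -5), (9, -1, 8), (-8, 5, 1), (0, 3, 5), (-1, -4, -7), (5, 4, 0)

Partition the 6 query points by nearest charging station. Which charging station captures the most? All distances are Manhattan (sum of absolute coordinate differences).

(1, -1, -5) — d to each: A:25, B:19, C:8, D:9, E:15, F:14 → nearest is C
(9, -1, 8) — d to each: A:28, B:18, C:23, D:24, E:32, F:19 → nearest is B
(-8, 5, 1) — d to each: A:16, B:34, C:13, D:14, E:6, F:27 → nearest is E
(0, 3, 5) — d to each: A:20, B:28, C:7, D:16, E:16, F:21 → nearest is C
(-1, -4, -7) — d to each: A:22, B:20, C:13, D:10, E:18, F:17 → nearest is D
(5, 4, 0) — d to each: A:29, B:19, C:8, D:17, E:17, F:12 → nearest is C
Tally — B:1, C:3, D:1, E:1. C captures the most (3).

C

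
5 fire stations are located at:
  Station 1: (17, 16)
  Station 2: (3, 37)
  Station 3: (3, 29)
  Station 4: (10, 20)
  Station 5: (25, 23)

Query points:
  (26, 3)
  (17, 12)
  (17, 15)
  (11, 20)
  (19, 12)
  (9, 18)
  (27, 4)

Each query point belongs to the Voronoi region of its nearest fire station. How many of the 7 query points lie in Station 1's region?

(26, 3) — d² to each: Station 1:250, Station 2:1685, Station 3:1205, Station 4:545, Station 5:401 → nearest is Station 1
(17, 12) — d² to each: Station 1:16, Station 2:821, Station 3:485, Station 4:113, Station 5:185 → nearest is Station 1
(17, 15) — d² to each: Station 1:1, Station 2:680, Station 3:392, Station 4:74, Station 5:128 → nearest is Station 1
(11, 20) — d² to each: Station 1:52, Station 2:353, Station 3:145, Station 4:1, Station 5:205 → nearest is Station 4
(19, 12) — d² to each: Station 1:20, Station 2:881, Station 3:545, Station 4:145, Station 5:157 → nearest is Station 1
(9, 18) — d² to each: Station 1:68, Station 2:397, Station 3:157, Station 4:5, Station 5:281 → nearest is Station 4
(27, 4) — d² to each: Station 1:244, Station 2:1665, Station 3:1201, Station 4:545, Station 5:365 → nearest is Station 1
5 of the 7 points have Station 1 as nearest.

5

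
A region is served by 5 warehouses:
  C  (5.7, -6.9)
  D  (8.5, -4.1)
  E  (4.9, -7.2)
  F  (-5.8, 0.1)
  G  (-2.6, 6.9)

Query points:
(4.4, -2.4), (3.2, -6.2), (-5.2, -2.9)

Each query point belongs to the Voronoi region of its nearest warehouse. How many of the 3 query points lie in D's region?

1

(4.4, -2.4) — d² to each: C:21.94, D:19.7, E:23.29, F:110.29, G:135.49 → nearest is D
(3.2, -6.2) — d² to each: C:6.74, D:32.5, E:3.89, F:120.69, G:205.25 → nearest is E
(-5.2, -2.9) — d² to each: C:134.81, D:189.13, E:120.5, F:9.36, G:102.8 → nearest is F
1 of the 3 points has D as nearest.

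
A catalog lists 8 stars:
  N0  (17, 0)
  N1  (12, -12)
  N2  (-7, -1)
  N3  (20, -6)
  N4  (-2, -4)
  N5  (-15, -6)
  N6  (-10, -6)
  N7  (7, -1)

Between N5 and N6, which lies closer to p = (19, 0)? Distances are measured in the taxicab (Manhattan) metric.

d(p,N5) = |19−(-15)| + |0−(-6)| = 34 + 6 = 40
d(p,N6) = |19−(-10)| + |0−(-6)| = 29 + 6 = 35
40 > 35, so N6 is closer.

N6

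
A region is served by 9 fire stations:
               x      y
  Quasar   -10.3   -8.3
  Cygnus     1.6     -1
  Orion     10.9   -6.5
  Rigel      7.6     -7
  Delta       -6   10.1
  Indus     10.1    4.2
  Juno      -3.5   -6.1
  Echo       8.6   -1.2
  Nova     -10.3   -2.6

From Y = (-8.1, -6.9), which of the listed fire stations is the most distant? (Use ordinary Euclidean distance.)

Squared Euclidean distances:
d²(Y, Quasar) = (-8.1−(-10.3))² + (-6.9−(-8.3))² = 4.84 + 1.96 = 6.8
d²(Y, Cygnus) = (-8.1−1.6)² + (-6.9−(-1))² = 94.09 + 34.81 = 128.9
d²(Y, Orion) = (-8.1−10.9)² + (-6.9−(-6.5))² = 361 + 0.16 = 361.16
d²(Y, Rigel) = (-8.1−7.6)² + (-6.9−(-7))² = 246.49 + 0.01 = 246.5
d²(Y, Delta) = (-8.1−(-6))² + (-6.9−10.1)² = 4.41 + 289 = 293.41
d²(Y, Indus) = (-8.1−10.1)² + (-6.9−4.2)² = 331.24 + 123.21 = 454.45
d²(Y, Juno) = (-8.1−(-3.5))² + (-6.9−(-6.1))² = 21.16 + 0.64 = 21.8
d²(Y, Echo) = (-8.1−8.6)² + (-6.9−(-1.2))² = 278.89 + 32.49 = 311.38
d²(Y, Nova) = (-8.1−(-10.3))² + (-6.9−(-2.6))² = 4.84 + 18.49 = 23.33
The largest is to Indus.

Indus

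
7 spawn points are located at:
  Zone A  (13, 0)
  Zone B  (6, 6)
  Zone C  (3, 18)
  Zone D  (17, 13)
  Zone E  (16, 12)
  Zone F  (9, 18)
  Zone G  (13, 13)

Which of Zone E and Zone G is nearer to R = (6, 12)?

Compare squared distances:
d²(R, Zone E) = (6−16)² + (12−12)² = 100 + 0 = 100
d²(R, Zone G) = (6−13)² + (12−13)² = 49 + 1 = 50
100 > 50, so Zone G is closer.

Zone G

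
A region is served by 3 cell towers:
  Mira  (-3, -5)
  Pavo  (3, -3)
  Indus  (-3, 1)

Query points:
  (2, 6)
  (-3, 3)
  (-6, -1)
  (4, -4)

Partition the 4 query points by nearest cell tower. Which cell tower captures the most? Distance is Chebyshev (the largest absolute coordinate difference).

(2, 6) — d to each: Mira:11, Pavo:9, Indus:5 → nearest is Indus
(-3, 3) — d to each: Mira:8, Pavo:6, Indus:2 → nearest is Indus
(-6, -1) — d to each: Mira:4, Pavo:9, Indus:3 → nearest is Indus
(4, -4) — d to each: Mira:7, Pavo:1, Indus:7 → nearest is Pavo
Tally — Pavo:1, Indus:3. Indus captures the most (3).

Indus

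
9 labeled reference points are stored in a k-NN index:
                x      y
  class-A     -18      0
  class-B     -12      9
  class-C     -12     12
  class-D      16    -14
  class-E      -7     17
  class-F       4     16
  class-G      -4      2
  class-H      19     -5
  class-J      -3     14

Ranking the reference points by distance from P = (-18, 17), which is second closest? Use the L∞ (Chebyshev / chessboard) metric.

d(P, class-A) = max(0, 17) = 17
d(P, class-B) = max(6, 8) = 8
d(P, class-C) = max(6, 5) = 6
d(P, class-D) = max(34, 31) = 34
d(P, class-E) = max(11, 0) = 11
d(P, class-F) = max(22, 1) = 22
d(P, class-G) = max(14, 15) = 15
d(P, class-H) = max(37, 22) = 37
d(P, class-J) = max(15, 3) = 15
Sorted ascending: class-C, class-B, class-E, … — the second-nearest is class-B.

class-B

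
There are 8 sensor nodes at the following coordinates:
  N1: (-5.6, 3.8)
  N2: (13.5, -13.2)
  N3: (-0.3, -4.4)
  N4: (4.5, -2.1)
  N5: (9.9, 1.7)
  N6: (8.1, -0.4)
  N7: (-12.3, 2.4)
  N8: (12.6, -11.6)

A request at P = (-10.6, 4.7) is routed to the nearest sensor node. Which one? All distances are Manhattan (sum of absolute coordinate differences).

N7

d(P,N1) = 5 + 0.9 = 5.9
d(P,N2) = 24.1 + 17.9 = 42
d(P,N3) = 10.3 + 9.1 = 19.4
d(P,N4) = 15.1 + 6.8 = 21.9
d(P,N5) = 20.5 + 3 = 23.5
d(P,N6) = 18.7 + 5.1 = 23.8
d(P,N7) = 1.7 + 2.3 = 4
d(P,N8) = 23.2 + 16.3 = 39.5
Minimum is at N7.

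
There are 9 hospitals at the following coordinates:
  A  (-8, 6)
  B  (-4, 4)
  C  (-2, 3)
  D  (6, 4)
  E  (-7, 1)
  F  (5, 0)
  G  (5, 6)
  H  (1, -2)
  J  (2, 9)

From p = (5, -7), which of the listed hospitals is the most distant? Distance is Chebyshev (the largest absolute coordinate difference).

d(p,A) = max(13, 13) = 13
d(p,B) = max(9, 11) = 11
d(p,C) = max(7, 10) = 10
d(p,D) = max(1, 11) = 11
d(p,E) = max(12, 8) = 12
d(p,F) = max(0, 7) = 7
d(p,G) = max(0, 13) = 13
d(p,H) = max(4, 5) = 5
d(p,J) = max(3, 16) = 16
The largest is to J.

J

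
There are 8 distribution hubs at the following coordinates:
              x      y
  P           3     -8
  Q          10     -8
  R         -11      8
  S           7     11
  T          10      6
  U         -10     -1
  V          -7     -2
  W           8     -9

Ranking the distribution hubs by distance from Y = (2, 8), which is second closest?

Compare squared distances (the ordering matches that of the actual distances):
|YP|² = 1 + 256 = 257
|YQ|² = 64 + 256 = 320
|YR|² = 169 + 0 = 169
|YS|² = 25 + 9 = 34
|YT|² = 64 + 4 = 68
|YU|² = 144 + 81 = 225
|YV|² = 81 + 100 = 181
|YW|² = 36 + 289 = 325
Sorted ascending: S, T, R, … — the second-nearest is T.

T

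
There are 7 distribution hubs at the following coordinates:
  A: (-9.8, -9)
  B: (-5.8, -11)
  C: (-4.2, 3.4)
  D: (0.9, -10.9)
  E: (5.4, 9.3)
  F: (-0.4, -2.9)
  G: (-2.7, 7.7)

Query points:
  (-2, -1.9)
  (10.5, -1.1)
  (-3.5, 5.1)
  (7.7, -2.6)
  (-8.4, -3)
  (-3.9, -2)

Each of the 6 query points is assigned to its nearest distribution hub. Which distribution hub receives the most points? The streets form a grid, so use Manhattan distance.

(-2, -1.9) — d to each: A:14.9, B:12.9, C:7.5, D:11.9, E:18.6, F:2.6, G:10.3 → nearest is F
(10.5, -1.1) — d to each: A:28.2, B:26.2, C:19.2, D:19.4, E:15.5, F:12.7, G:22 → nearest is F
(-3.5, 5.1) — d to each: A:20.4, B:18.4, C:2.4, D:20.4, E:13.1, F:11.1, G:3.4 → nearest is C
(7.7, -2.6) — d to each: A:23.9, B:21.9, C:17.9, D:15.1, E:14.2, F:8.4, G:20.7 → nearest is F
(-8.4, -3) — d to each: A:7.4, B:10.6, C:10.6, D:17.2, E:26.1, F:8.1, G:16.4 → nearest is A
(-3.9, -2) — d to each: A:12.9, B:10.9, C:5.7, D:13.7, E:20.6, F:4.4, G:10.9 → nearest is F
Tally — A:1, C:1, F:4. F captures the most (4).

F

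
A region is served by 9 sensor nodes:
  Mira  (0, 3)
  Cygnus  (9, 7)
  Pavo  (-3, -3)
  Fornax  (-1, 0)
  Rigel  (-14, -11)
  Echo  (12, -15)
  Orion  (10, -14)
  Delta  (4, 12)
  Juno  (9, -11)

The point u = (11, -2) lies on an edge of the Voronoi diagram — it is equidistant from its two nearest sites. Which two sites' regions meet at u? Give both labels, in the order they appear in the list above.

Squared distances from u to each site:
d²(u, Mira) = (11−0)² + (-2−3)² = 121 + 25 = 146
d²(u, Cygnus) = (11−9)² + (-2−7)² = 4 + 81 = 85
d²(u, Pavo) = (11−(-3))² + (-2−(-3))² = 196 + 1 = 197
d²(u, Fornax) = (11−(-1))² + (-2−0)² = 144 + 4 = 148
d²(u, Rigel) = (11−(-14))² + (-2−(-11))² = 625 + 81 = 706
d²(u, Echo) = (11−12)² + (-2−(-15))² = 1 + 169 = 170
d²(u, Orion) = (11−10)² + (-2−(-14))² = 1 + 144 = 145
d²(u, Delta) = (11−4)² + (-2−12)² = 49 + 196 = 245
d²(u, Juno) = (11−9)² + (-2−(-11))² = 4 + 81 = 85
u is equidistant from Cygnus and Juno (both at squared distance 85), and every other site is strictly farther — so u lies on the Cygnus–Juno Voronoi edge.

Cygnus and Juno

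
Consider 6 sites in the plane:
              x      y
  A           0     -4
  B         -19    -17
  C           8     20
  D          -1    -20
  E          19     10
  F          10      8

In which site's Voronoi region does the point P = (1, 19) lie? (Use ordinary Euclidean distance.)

C

Since √ is increasing, it suffices to compare squared distances:
|PA|² = (1−0)² + (19−(-4))² = 1 + 529 = 530
|PB|² = (1−(-19))² + (19−(-17))² = 400 + 1296 = 1696
|PC|² = (1−8)² + (19−20)² = 49 + 1 = 50
|PD|² = (1−(-1))² + (19−(-20))² = 4 + 1521 = 1525
|PE|² = (1−19)² + (19−10)² = 324 + 81 = 405
|PF|² = (1−10)² + (19−8)² = 81 + 121 = 202
Minimum is at C.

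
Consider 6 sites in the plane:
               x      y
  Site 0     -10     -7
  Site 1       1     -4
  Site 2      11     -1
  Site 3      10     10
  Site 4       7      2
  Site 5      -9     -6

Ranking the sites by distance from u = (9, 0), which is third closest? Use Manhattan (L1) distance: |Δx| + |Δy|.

d(u, Site 0) = |9−(-10)| + |0−(-7)| = 19 + 7 = 26
d(u, Site 1) = |9−1| + |0−(-4)| = 8 + 4 = 12
d(u, Site 2) = |9−11| + |0−(-1)| = 2 + 1 = 3
d(u, Site 3) = |9−10| + |0−10| = 1 + 10 = 11
d(u, Site 4) = |9−7| + |0−2| = 2 + 2 = 4
d(u, Site 5) = |9−(-9)| + |0−(-6)| = 18 + 6 = 24
Sorted ascending: Site 2, Site 4, Site 3, Site 1, … — the third-nearest is Site 3.

Site 3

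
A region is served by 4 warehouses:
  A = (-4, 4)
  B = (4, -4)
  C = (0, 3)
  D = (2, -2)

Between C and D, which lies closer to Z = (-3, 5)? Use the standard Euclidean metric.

C

Compare squared distances:
|ZC|² = (-3−0)² + (5−3)² = 9 + 4 = 13
|ZD|² = (-3−2)² + (5−(-2))² = 25 + 49 = 74
13 < 74, so C is closer.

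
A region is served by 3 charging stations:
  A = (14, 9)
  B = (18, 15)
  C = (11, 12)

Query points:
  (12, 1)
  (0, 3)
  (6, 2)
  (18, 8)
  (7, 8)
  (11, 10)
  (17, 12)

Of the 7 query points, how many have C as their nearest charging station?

3

(12, 1) — d² to each: A:68, B:232, C:122 → nearest is A
(0, 3) — d² to each: A:232, B:468, C:202 → nearest is C
(6, 2) — d² to each: A:113, B:313, C:125 → nearest is A
(18, 8) — d² to each: A:17, B:49, C:65 → nearest is A
(7, 8) — d² to each: A:50, B:170, C:32 → nearest is C
(11, 10) — d² to each: A:10, B:74, C:4 → nearest is C
(17, 12) — d² to each: A:18, B:10, C:36 → nearest is B
3 of the 7 points have C as nearest.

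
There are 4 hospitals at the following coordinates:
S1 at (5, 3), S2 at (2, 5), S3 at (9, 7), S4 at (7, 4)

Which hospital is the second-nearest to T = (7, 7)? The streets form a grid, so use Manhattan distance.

S4

d(T,S1) = |7−5| + |7−3| = 2 + 4 = 6
d(T,S2) = |7−2| + |7−5| = 5 + 2 = 7
d(T,S3) = |7−9| + |7−7| = 2 + 0 = 2
d(T,S4) = |7−7| + |7−4| = 0 + 3 = 3
Sorted ascending: S3, S4, S1, … — the second-nearest is S4.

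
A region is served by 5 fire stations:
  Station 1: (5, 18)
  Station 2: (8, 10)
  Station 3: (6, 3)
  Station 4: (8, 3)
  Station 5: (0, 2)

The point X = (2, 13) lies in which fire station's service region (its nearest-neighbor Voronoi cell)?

Compare squared distances (the ordering matches that of the actual distances):
d²(X, Station 1) = (2−5)² + (13−18)² = 9 + 25 = 34
d²(X, Station 2) = (2−8)² + (13−10)² = 36 + 9 = 45
d²(X, Station 3) = (2−6)² + (13−3)² = 16 + 100 = 116
d²(X, Station 4) = (2−8)² + (13−3)² = 36 + 100 = 136
d²(X, Station 5) = (2−0)² + (13−2)² = 4 + 121 = 125
Minimum is at Station 1.

Station 1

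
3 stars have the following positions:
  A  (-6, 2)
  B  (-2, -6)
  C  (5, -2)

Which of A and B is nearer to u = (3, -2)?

Compare squared distances:
|uA|² = (3−(-6))² + (-2−2)² = 81 + 16 = 97
|uB|² = (3−(-2))² + (-2−(-6))² = 25 + 16 = 41
97 > 41, so B is closer.

B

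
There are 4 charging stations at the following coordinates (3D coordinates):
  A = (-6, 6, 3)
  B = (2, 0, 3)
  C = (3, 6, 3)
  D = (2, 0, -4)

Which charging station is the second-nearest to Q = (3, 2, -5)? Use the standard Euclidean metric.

Compare squared distances (the ordering matches that of the actual distances):
|QA|² = 81 + 16 + 64 = 161
|QB|² = 1 + 4 + 64 = 69
|QC|² = 0 + 16 + 64 = 80
|QD|² = 1 + 4 + 1 = 6
Sorted ascending: D, B, C, … — the second-nearest is B.

B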